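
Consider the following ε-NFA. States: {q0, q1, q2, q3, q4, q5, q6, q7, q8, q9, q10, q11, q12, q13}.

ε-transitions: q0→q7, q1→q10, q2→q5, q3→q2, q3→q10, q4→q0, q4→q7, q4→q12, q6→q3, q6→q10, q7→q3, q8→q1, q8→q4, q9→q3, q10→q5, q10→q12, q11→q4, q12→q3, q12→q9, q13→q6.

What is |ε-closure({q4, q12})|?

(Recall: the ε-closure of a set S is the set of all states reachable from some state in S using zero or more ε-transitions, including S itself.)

9

Start with {q4, q12}.
From q4 via ε: add q0, q7.
From q12 via ε: add q3, q9.
From q3 via ε: add q2, q10.
From q2 via ε: add q5.
ε-closure = {q0, q2, q3, q4, q5, q7, q9, q10, q12}, which has 9 states.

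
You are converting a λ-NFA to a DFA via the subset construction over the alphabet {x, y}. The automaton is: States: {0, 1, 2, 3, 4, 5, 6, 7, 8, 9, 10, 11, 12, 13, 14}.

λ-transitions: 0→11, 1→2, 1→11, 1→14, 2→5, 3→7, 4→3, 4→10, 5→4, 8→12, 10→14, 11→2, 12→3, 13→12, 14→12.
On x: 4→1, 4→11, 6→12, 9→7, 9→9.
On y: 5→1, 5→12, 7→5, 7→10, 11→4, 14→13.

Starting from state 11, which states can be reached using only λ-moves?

Start with {11}.
From 11 via λ: add 2.
From 2 via λ: add 5.
From 5 via λ: add 4.
From 4 via λ: add 3, 10.
From 3 via λ: add 7.
From 10 via λ: add 14.
From 14 via λ: add 12.
No new states can be added; the closed set is {2, 3, 4, 5, 7, 10, 11, 12, 14}.

{2, 3, 4, 5, 7, 10, 11, 12, 14}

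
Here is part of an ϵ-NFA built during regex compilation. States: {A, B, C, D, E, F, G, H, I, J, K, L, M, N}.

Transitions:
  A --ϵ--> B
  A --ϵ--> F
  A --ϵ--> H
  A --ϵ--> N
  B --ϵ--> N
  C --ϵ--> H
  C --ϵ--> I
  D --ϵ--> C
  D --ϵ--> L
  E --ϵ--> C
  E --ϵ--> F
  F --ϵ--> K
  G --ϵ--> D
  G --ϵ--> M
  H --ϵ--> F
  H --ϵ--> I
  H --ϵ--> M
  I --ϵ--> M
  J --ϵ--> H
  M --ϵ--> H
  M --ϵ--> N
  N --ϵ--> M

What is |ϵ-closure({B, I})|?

Start with {B, I}.
From B via ϵ: add N.
From I via ϵ: add M.
From M via ϵ: add H.
From H via ϵ: add F.
From F via ϵ: add K.
ϵ-closure = {B, F, H, I, K, M, N}, which has 7 states.

7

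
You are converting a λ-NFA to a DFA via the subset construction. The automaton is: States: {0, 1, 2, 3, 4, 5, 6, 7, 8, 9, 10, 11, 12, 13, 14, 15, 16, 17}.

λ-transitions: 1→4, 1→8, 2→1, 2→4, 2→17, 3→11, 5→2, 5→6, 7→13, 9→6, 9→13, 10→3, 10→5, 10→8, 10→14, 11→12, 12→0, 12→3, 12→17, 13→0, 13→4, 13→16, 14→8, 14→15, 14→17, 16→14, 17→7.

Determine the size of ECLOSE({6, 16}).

Start with {6, 16}.
From 16 via λ: add 14.
From 14 via λ: add 8, 15, 17.
From 17 via λ: add 7.
From 7 via λ: add 13.
From 13 via λ: add 0, 4.
λ-closure = {0, 4, 6, 7, 8, 13, 14, 15, 16, 17}, which has 10 states.

10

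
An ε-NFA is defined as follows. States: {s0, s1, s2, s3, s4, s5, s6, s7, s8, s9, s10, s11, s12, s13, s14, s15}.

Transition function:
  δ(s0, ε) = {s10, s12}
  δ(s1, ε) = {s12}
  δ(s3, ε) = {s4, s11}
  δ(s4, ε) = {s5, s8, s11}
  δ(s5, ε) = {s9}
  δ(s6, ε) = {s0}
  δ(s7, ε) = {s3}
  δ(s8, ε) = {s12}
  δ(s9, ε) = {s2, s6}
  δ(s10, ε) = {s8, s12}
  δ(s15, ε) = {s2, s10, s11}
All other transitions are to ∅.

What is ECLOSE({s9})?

{s0, s2, s6, s8, s9, s10, s12}

Start with {s9}.
From s9 via ε: add s2, s6.
From s6 via ε: add s0.
From s0 via ε: add s10, s12.
From s10 via ε: add s8.
No new states can be added; the closed set is {s0, s2, s6, s8, s9, s10, s12}.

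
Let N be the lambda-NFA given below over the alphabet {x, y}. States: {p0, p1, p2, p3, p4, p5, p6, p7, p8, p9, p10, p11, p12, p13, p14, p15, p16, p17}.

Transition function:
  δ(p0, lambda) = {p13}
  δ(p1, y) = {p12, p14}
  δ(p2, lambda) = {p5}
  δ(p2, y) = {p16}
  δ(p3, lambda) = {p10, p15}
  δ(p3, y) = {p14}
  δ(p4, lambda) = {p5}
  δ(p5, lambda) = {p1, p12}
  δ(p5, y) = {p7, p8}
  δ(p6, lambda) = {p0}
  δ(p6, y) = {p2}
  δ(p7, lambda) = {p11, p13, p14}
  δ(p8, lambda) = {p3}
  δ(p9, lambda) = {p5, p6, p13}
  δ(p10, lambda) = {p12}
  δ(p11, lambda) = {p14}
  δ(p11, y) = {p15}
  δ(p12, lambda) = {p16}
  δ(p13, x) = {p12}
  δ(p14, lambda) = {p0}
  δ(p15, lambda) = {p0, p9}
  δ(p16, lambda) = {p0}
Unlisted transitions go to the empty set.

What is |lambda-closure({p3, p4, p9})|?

Start with {p3, p4, p9}.
From p3 via lambda: add p10, p15.
From p4 via lambda: add p5.
From p9 via lambda: add p6, p13.
From p5 via lambda: add p1, p12.
From p6 via lambda: add p0.
From p12 via lambda: add p16.
lambda-closure = {p0, p1, p3, p4, p5, p6, p9, p10, p12, p13, p15, p16}, which has 12 states.

12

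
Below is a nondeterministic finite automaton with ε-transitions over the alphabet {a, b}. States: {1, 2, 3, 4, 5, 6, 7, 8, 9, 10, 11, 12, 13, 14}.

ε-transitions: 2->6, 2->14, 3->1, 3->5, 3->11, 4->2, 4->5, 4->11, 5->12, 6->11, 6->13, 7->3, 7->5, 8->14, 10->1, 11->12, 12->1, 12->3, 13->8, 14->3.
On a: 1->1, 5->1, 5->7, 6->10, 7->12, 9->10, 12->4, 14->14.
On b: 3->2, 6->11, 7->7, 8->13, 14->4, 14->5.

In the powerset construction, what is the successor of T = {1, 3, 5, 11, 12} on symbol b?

3 on b → {2}.
No b-transition from 1, 5, 11, 12.
Union after reading b: {2}.
Now take the ε-closure:
From 2 via ε: add 6, 14.
From 6 via ε: add 11, 13.
From 14 via ε: add 3.
From 3 via ε: add 1, 5.
From 11 via ε: add 12.
From 13 via ε: add 8.
No new states can be added; the closed set is {1, 2, 3, 5, 6, 8, 11, 12, 13, 14}.

{1, 2, 3, 5, 6, 8, 11, 12, 13, 14}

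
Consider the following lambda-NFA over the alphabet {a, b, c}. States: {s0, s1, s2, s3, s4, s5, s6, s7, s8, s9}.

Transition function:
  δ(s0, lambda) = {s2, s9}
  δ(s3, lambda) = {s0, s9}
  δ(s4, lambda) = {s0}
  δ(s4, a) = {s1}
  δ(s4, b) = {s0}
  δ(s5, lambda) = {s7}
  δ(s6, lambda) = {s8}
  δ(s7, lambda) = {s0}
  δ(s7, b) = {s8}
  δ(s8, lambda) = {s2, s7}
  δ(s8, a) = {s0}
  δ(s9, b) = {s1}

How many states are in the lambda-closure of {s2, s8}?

Start with {s2, s8}.
From s8 via lambda: add s7.
From s7 via lambda: add s0.
From s0 via lambda: add s9.
lambda-closure = {s0, s2, s7, s8, s9}, which has 5 states.

5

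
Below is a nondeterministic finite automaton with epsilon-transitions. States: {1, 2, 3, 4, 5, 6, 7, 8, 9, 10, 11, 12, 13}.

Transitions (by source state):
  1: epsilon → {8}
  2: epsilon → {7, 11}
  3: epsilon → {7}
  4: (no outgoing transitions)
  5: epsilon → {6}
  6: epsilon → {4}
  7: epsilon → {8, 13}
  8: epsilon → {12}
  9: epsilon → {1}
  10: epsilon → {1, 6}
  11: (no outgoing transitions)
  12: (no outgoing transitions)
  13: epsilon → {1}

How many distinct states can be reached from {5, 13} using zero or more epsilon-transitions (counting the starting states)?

Start with {5, 13}.
From 5 via epsilon: add 6.
From 13 via epsilon: add 1.
From 1 via epsilon: add 8.
From 6 via epsilon: add 4.
From 8 via epsilon: add 12.
epsilon-closure = {1, 4, 5, 6, 8, 12, 13}, which has 7 states.

7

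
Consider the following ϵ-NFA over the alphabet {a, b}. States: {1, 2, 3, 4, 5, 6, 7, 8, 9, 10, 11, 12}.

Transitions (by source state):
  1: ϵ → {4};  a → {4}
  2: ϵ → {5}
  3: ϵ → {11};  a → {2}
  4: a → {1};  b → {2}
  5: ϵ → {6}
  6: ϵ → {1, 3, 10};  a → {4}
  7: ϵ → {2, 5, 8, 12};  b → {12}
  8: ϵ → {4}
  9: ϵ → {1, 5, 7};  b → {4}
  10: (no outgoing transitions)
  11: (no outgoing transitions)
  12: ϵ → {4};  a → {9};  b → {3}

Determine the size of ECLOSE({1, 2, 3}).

Start with {1, 2, 3}.
From 1 via ϵ: add 4.
From 2 via ϵ: add 5.
From 3 via ϵ: add 11.
From 5 via ϵ: add 6.
From 6 via ϵ: add 10.
ϵ-closure = {1, 2, 3, 4, 5, 6, 10, 11}, which has 8 states.

8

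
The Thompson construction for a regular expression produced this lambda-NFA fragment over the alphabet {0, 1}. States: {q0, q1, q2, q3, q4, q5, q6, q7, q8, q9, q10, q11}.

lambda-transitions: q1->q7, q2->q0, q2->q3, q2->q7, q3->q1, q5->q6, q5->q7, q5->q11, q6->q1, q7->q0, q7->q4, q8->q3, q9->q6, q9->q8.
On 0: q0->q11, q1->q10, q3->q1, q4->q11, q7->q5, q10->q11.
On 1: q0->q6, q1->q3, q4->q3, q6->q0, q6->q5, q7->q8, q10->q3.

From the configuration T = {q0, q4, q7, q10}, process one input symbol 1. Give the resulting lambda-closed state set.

{q0, q1, q3, q4, q6, q7, q8}

q0 on 1 → {q6}.
q4 on 1 → {q3}.
q7 on 1 → {q8}.
q10 on 1 → {q3}.
Union after reading 1: {q3, q6, q8}.
Now take the lambda-closure:
From q3 via lambda: add q1.
From q1 via lambda: add q7.
From q7 via lambda: add q0, q4.
No new states can be added; the closed set is {q0, q1, q3, q4, q6, q7, q8}.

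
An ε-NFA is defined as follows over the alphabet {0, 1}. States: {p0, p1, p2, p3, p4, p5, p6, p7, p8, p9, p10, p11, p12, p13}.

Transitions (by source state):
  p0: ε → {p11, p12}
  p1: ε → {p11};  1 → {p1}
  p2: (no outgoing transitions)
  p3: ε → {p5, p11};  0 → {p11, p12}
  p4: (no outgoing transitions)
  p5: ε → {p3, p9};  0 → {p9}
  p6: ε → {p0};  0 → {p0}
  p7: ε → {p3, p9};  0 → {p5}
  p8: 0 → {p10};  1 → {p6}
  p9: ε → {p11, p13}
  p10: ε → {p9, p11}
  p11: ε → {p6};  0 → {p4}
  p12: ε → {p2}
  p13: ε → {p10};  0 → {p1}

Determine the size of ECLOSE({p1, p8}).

7

Start with {p1, p8}.
From p1 via ε: add p11.
From p11 via ε: add p6.
From p6 via ε: add p0.
From p0 via ε: add p12.
From p12 via ε: add p2.
ε-closure = {p0, p1, p2, p6, p8, p11, p12}, which has 7 states.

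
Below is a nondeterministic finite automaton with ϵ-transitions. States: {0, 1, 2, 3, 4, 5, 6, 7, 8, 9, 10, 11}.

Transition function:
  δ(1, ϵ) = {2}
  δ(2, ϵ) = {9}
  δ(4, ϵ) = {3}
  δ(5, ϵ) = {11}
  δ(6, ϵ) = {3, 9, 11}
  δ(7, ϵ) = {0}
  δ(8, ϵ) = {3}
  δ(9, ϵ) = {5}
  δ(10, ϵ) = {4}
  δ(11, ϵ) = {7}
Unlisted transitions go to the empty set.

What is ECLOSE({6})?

{0, 3, 5, 6, 7, 9, 11}

Start with {6}.
From 6 via ϵ: add 3, 9, 11.
From 9 via ϵ: add 5.
From 11 via ϵ: add 7.
From 7 via ϵ: add 0.
No new states can be added; the closed set is {0, 3, 5, 6, 7, 9, 11}.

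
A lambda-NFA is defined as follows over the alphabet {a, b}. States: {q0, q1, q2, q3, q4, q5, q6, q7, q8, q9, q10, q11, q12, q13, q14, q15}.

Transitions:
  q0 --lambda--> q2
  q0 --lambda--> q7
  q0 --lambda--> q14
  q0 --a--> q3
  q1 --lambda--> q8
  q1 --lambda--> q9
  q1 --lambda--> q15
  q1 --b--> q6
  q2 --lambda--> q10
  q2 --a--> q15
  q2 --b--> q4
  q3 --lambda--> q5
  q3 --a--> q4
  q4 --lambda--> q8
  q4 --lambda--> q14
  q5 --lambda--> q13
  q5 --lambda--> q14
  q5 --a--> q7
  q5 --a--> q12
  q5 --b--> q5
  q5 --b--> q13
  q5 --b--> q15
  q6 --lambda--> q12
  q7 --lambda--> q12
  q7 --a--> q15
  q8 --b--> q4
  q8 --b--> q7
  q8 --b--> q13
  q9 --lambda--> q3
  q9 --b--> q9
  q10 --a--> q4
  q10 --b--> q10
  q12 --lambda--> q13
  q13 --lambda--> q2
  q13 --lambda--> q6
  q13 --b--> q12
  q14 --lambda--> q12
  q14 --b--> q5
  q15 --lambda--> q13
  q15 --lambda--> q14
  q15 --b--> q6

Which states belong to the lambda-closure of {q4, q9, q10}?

Start with {q4, q9, q10}.
From q4 via lambda: add q8, q14.
From q9 via lambda: add q3.
From q3 via lambda: add q5.
From q14 via lambda: add q12.
From q5 via lambda: add q13.
From q13 via lambda: add q2, q6.
No new states can be added; the closed set is {q2, q3, q4, q5, q6, q8, q9, q10, q12, q13, q14}.

{q2, q3, q4, q5, q6, q8, q9, q10, q12, q13, q14}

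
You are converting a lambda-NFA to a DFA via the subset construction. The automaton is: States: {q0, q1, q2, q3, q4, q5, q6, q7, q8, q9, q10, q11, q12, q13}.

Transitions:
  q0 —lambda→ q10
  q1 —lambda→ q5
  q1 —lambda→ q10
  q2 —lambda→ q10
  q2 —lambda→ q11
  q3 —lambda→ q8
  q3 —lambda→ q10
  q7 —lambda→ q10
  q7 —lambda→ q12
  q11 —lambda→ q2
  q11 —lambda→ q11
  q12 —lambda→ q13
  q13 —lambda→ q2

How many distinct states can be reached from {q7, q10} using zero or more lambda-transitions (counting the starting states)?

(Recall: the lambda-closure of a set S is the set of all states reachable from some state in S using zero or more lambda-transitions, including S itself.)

6

Start with {q7, q10}.
From q7 via lambda: add q12.
From q12 via lambda: add q13.
From q13 via lambda: add q2.
From q2 via lambda: add q11.
lambda-closure = {q2, q7, q10, q11, q12, q13}, which has 6 states.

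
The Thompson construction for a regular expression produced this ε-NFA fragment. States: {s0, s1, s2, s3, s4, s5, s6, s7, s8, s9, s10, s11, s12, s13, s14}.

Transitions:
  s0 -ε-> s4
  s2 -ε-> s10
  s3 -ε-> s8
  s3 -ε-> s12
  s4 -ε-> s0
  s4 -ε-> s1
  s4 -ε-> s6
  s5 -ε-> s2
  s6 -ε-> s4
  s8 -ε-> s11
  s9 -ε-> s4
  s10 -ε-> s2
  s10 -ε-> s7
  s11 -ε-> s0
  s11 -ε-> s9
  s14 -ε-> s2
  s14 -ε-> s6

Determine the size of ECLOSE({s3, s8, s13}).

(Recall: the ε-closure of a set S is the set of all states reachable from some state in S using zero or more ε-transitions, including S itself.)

10

Start with {s3, s8, s13}.
From s3 via ε: add s12.
From s8 via ε: add s11.
From s11 via ε: add s0, s9.
From s0 via ε: add s4.
From s4 via ε: add s1, s6.
ε-closure = {s0, s1, s3, s4, s6, s8, s9, s11, s12, s13}, which has 10 states.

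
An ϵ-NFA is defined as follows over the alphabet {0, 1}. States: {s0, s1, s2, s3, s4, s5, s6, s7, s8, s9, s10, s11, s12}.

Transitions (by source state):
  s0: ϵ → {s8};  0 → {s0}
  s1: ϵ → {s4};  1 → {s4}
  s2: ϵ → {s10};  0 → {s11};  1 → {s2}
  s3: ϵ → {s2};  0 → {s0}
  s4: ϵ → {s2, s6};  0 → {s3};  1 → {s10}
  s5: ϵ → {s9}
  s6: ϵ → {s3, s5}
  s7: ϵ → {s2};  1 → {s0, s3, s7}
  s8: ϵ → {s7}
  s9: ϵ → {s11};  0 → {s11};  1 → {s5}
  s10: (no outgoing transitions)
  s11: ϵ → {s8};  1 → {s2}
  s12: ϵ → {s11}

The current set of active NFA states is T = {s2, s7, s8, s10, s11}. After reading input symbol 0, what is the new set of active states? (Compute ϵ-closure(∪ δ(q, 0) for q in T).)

{s2, s7, s8, s10, s11}

s2 on 0 → {s11}.
No 0-transition from s7, s8, s10, s11.
Union after reading 0: {s11}.
Now take the ϵ-closure:
From s11 via ϵ: add s8.
From s8 via ϵ: add s7.
From s7 via ϵ: add s2.
From s2 via ϵ: add s10.
No new states can be added; the closed set is {s2, s7, s8, s10, s11}.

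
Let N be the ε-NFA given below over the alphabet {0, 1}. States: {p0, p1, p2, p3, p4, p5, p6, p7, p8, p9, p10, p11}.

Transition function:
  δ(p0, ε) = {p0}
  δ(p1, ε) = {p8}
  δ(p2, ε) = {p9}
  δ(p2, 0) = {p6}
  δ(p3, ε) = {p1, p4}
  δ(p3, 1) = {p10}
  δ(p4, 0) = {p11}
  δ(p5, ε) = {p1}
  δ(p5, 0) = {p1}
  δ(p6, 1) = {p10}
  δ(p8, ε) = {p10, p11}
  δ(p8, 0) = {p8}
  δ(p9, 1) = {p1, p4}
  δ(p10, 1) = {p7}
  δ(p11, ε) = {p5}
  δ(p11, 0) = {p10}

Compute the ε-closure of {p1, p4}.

{p1, p4, p5, p8, p10, p11}

Start with {p1, p4}.
From p1 via ε: add p8.
From p8 via ε: add p10, p11.
From p11 via ε: add p5.
No new states can be added; the closed set is {p1, p4, p5, p8, p10, p11}.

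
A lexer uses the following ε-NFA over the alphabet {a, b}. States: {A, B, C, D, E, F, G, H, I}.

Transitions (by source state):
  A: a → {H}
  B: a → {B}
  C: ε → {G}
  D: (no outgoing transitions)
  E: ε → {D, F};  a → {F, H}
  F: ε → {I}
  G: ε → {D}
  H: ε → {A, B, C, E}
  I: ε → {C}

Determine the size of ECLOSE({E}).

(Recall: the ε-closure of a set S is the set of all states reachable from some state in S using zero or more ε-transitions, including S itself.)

Start with {E}.
From E via ε: add D, F.
From F via ε: add I.
From I via ε: add C.
From C via ε: add G.
ε-closure = {C, D, E, F, G, I}, which has 6 states.

6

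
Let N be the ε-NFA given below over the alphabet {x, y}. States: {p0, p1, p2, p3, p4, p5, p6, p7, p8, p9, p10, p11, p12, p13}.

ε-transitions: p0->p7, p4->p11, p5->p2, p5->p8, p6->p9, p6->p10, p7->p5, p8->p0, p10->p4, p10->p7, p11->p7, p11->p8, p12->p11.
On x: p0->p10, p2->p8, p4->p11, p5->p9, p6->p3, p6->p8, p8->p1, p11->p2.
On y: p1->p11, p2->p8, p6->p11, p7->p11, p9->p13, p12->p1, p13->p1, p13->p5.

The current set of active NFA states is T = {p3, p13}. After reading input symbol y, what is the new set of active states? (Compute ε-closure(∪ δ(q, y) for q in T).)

{p0, p1, p2, p5, p7, p8}

p13 on y → {p1, p5}.
No y-transition from p3.
Union after reading y: {p1, p5}.
Now take the ε-closure:
From p5 via ε: add p2, p8.
From p8 via ε: add p0.
From p0 via ε: add p7.
No new states can be added; the closed set is {p0, p1, p2, p5, p7, p8}.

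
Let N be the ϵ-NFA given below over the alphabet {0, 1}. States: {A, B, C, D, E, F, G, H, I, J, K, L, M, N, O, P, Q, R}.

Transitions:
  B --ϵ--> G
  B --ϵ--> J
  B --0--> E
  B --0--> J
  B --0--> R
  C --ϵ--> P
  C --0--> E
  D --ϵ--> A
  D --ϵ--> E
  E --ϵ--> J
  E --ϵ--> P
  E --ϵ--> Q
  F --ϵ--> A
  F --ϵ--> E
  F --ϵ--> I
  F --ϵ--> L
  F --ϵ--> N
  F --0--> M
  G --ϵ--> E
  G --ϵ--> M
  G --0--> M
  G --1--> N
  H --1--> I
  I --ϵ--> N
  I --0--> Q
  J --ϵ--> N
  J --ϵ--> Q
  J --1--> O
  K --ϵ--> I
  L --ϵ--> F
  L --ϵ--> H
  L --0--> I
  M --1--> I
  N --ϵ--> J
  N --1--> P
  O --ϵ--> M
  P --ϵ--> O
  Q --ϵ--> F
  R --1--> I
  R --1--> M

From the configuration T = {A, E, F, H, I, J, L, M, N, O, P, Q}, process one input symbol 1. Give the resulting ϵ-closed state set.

H on 1 → {I}.
J on 1 → {O}.
M on 1 → {I}.
N on 1 → {P}.
No 1-transition from A, E, F, I, L, O, P, Q.
Union after reading 1: {I, O, P}.
Now take the ϵ-closure:
From I via ϵ: add N.
From O via ϵ: add M.
From N via ϵ: add J.
From J via ϵ: add Q.
From Q via ϵ: add F.
From F via ϵ: add A, E, L.
From L via ϵ: add H.
No new states can be added; the closed set is {A, E, F, H, I, J, L, M, N, O, P, Q}.

{A, E, F, H, I, J, L, M, N, O, P, Q}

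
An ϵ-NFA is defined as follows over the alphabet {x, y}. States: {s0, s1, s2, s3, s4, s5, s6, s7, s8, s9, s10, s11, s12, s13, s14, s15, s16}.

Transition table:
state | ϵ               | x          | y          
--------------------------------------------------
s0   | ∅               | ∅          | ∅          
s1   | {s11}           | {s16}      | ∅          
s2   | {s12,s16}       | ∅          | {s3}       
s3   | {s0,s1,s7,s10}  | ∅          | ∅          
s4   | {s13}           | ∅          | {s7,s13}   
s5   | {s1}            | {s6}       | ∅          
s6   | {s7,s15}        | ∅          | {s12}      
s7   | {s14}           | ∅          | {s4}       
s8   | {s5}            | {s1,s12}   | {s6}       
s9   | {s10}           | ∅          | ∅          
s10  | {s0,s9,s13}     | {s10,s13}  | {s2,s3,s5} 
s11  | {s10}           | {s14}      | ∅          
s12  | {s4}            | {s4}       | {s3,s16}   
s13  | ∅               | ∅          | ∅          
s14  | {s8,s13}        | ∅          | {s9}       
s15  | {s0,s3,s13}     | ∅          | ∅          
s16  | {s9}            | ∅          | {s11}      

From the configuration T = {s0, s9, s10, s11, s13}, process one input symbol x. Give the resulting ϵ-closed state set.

{s0, s1, s5, s8, s9, s10, s11, s13, s14}

s10 on x → {s10, s13}.
s11 on x → {s14}.
No x-transition from s0, s9, s13.
Union after reading x: {s10, s13, s14}.
Now take the ϵ-closure:
From s10 via ϵ: add s0, s9.
From s14 via ϵ: add s8.
From s8 via ϵ: add s5.
From s5 via ϵ: add s1.
From s1 via ϵ: add s11.
No new states can be added; the closed set is {s0, s1, s5, s8, s9, s10, s11, s13, s14}.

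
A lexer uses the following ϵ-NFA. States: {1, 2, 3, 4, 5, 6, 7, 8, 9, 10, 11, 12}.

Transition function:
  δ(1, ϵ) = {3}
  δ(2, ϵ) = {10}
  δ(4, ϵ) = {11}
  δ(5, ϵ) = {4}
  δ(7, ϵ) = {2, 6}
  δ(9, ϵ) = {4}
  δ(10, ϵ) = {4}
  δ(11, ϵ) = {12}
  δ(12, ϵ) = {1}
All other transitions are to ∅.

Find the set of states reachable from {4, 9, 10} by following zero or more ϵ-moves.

{1, 3, 4, 9, 10, 11, 12}

Start with {4, 9, 10}.
From 4 via ϵ: add 11.
From 11 via ϵ: add 12.
From 12 via ϵ: add 1.
From 1 via ϵ: add 3.
No new states can be added; the closed set is {1, 3, 4, 9, 10, 11, 12}.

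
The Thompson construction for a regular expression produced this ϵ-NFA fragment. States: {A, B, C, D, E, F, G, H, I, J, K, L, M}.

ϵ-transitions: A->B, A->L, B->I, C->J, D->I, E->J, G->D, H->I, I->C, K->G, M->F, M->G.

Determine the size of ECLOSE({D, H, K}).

7

Start with {D, H, K}.
From D via ϵ: add I.
From K via ϵ: add G.
From I via ϵ: add C.
From C via ϵ: add J.
ϵ-closure = {C, D, G, H, I, J, K}, which has 7 states.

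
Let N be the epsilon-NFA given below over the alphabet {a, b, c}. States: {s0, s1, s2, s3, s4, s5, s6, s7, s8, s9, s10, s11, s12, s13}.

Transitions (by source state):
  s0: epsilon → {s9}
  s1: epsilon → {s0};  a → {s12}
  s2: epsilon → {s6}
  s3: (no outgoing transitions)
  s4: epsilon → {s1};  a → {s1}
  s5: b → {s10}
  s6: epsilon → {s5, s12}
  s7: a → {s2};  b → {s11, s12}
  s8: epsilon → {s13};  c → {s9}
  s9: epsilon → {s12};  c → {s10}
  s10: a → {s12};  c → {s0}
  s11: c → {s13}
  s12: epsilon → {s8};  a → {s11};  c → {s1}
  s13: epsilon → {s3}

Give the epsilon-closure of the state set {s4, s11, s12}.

{s0, s1, s3, s4, s8, s9, s11, s12, s13}

Start with {s4, s11, s12}.
From s4 via epsilon: add s1.
From s12 via epsilon: add s8.
From s1 via epsilon: add s0.
From s8 via epsilon: add s13.
From s0 via epsilon: add s9.
From s13 via epsilon: add s3.
No new states can be added; the closed set is {s0, s1, s3, s4, s8, s9, s11, s12, s13}.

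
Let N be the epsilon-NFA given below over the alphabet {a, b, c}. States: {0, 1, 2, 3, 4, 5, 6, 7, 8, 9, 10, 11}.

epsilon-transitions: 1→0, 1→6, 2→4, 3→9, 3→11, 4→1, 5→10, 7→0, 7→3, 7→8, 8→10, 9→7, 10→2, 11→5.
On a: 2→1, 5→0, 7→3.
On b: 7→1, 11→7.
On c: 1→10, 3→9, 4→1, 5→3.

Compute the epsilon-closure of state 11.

Start with {11}.
From 11 via epsilon: add 5.
From 5 via epsilon: add 10.
From 10 via epsilon: add 2.
From 2 via epsilon: add 4.
From 4 via epsilon: add 1.
From 1 via epsilon: add 0, 6.
No new states can be added; the closed set is {0, 1, 2, 4, 5, 6, 10, 11}.

{0, 1, 2, 4, 5, 6, 10, 11}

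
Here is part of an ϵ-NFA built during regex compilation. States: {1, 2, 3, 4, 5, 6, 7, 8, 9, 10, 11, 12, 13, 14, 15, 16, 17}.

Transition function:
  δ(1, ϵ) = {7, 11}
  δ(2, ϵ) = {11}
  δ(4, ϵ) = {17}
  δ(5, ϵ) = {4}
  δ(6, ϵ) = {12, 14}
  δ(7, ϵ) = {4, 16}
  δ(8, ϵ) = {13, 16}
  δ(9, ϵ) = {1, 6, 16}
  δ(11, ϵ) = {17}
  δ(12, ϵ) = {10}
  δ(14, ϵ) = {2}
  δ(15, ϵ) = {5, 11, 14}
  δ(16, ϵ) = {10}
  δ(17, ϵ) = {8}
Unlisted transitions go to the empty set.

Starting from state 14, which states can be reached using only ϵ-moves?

Start with {14}.
From 14 via ϵ: add 2.
From 2 via ϵ: add 11.
From 11 via ϵ: add 17.
From 17 via ϵ: add 8.
From 8 via ϵ: add 13, 16.
From 16 via ϵ: add 10.
No new states can be added; the closed set is {2, 8, 10, 11, 13, 14, 16, 17}.

{2, 8, 10, 11, 13, 14, 16, 17}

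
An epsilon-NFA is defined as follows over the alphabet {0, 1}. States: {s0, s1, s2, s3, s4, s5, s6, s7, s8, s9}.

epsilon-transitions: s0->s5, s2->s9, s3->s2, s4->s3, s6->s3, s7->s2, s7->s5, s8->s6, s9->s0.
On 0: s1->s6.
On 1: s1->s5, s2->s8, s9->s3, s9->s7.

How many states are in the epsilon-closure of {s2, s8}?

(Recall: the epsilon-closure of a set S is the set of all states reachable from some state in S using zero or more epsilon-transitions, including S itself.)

Start with {s2, s8}.
From s2 via epsilon: add s9.
From s8 via epsilon: add s6.
From s6 via epsilon: add s3.
From s9 via epsilon: add s0.
From s0 via epsilon: add s5.
epsilon-closure = {s0, s2, s3, s5, s6, s8, s9}, which has 7 states.

7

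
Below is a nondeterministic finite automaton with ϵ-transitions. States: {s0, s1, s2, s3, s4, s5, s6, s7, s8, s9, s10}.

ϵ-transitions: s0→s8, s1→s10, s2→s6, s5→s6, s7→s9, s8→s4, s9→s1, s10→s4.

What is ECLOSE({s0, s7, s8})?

{s0, s1, s4, s7, s8, s9, s10}

Start with {s0, s7, s8}.
From s7 via ϵ: add s9.
From s8 via ϵ: add s4.
From s9 via ϵ: add s1.
From s1 via ϵ: add s10.
No new states can be added; the closed set is {s0, s1, s4, s7, s8, s9, s10}.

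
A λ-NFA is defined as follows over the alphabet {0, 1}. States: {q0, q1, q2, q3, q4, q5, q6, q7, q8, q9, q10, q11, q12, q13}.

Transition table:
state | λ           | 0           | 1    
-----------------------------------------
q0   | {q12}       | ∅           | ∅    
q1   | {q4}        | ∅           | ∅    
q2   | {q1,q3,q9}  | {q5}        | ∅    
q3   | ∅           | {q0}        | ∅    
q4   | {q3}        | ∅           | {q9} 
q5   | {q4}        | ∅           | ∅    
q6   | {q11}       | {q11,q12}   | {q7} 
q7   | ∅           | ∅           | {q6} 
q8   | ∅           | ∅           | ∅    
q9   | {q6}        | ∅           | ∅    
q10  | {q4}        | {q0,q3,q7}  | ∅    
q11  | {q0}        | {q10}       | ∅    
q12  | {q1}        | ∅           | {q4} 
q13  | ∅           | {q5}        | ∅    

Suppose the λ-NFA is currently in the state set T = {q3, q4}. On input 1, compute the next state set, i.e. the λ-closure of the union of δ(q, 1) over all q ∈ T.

{q0, q1, q3, q4, q6, q9, q11, q12}

q4 on 1 → {q9}.
No 1-transition from q3.
Union after reading 1: {q9}.
Now take the λ-closure:
From q9 via λ: add q6.
From q6 via λ: add q11.
From q11 via λ: add q0.
From q0 via λ: add q12.
From q12 via λ: add q1.
From q1 via λ: add q4.
From q4 via λ: add q3.
No new states can be added; the closed set is {q0, q1, q3, q4, q6, q9, q11, q12}.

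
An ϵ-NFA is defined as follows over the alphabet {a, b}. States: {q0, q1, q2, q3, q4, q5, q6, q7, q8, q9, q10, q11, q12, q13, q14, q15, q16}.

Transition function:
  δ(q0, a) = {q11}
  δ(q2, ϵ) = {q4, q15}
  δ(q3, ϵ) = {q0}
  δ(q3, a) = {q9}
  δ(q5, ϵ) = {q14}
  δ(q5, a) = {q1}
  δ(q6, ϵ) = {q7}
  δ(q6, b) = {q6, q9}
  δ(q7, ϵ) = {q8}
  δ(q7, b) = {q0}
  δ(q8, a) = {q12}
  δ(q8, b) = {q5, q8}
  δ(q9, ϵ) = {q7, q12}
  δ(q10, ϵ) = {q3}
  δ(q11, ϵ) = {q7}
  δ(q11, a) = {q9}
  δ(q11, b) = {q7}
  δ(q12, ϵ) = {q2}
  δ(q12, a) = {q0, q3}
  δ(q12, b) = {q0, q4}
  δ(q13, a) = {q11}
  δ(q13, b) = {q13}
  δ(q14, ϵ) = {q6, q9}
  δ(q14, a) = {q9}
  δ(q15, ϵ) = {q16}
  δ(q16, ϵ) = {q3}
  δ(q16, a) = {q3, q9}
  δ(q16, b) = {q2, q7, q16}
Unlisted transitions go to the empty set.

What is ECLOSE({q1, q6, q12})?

Start with {q1, q6, q12}.
From q6 via ϵ: add q7.
From q12 via ϵ: add q2.
From q2 via ϵ: add q4, q15.
From q7 via ϵ: add q8.
From q15 via ϵ: add q16.
From q16 via ϵ: add q3.
From q3 via ϵ: add q0.
No new states can be added; the closed set is {q0, q1, q2, q3, q4, q6, q7, q8, q12, q15, q16}.

{q0, q1, q2, q3, q4, q6, q7, q8, q12, q15, q16}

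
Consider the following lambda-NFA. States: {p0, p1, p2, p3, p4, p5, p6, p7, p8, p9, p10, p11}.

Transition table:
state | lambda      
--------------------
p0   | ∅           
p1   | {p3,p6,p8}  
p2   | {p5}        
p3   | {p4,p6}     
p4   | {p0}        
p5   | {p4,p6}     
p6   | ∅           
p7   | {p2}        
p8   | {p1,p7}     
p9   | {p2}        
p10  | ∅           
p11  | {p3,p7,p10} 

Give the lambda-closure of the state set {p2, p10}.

Start with {p2, p10}.
From p2 via lambda: add p5.
From p5 via lambda: add p4, p6.
From p4 via lambda: add p0.
No new states can be added; the closed set is {p0, p2, p4, p5, p6, p10}.

{p0, p2, p4, p5, p6, p10}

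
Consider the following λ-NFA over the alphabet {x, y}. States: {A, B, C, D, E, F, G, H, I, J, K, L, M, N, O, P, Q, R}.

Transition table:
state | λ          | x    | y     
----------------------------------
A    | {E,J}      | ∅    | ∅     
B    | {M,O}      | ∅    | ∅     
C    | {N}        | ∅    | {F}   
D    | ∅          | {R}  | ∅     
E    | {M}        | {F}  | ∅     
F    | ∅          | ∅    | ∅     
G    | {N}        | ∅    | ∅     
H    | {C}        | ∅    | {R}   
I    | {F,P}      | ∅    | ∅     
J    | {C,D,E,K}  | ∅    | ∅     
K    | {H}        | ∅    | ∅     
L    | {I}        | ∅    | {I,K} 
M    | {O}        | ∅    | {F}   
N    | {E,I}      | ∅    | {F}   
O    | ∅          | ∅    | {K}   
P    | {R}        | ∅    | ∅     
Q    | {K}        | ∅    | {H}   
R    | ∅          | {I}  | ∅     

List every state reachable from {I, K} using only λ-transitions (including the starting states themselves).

{C, E, F, H, I, K, M, N, O, P, R}

Start with {I, K}.
From I via λ: add F, P.
From K via λ: add H.
From H via λ: add C.
From P via λ: add R.
From C via λ: add N.
From N via λ: add E.
From E via λ: add M.
From M via λ: add O.
No new states can be added; the closed set is {C, E, F, H, I, K, M, N, O, P, R}.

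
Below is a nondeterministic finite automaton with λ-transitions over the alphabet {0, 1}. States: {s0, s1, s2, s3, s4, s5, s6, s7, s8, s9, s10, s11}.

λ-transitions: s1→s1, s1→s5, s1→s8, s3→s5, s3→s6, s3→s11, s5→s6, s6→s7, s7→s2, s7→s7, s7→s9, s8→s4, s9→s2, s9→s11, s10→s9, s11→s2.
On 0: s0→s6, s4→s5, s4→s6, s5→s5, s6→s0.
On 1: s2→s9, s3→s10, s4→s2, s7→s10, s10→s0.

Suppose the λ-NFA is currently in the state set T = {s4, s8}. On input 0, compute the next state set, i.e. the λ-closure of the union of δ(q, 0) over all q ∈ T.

s4 on 0 → {s5, s6}.
No 0-transition from s8.
Union after reading 0: {s5, s6}.
Now take the λ-closure:
From s6 via λ: add s7.
From s7 via λ: add s2, s9.
From s9 via λ: add s11.
No new states can be added; the closed set is {s2, s5, s6, s7, s9, s11}.

{s2, s5, s6, s7, s9, s11}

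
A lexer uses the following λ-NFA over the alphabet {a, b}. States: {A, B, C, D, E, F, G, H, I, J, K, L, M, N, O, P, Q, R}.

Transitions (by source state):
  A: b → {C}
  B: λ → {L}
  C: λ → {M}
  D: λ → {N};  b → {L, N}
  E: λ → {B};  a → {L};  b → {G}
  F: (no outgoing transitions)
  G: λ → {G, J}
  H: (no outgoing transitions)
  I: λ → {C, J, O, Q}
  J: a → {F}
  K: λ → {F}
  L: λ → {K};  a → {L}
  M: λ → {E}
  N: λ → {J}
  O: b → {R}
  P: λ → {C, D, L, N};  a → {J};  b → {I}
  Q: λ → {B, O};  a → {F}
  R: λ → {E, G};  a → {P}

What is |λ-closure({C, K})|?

7

Start with {C, K}.
From C via λ: add M.
From K via λ: add F.
From M via λ: add E.
From E via λ: add B.
From B via λ: add L.
λ-closure = {B, C, E, F, K, L, M}, which has 7 states.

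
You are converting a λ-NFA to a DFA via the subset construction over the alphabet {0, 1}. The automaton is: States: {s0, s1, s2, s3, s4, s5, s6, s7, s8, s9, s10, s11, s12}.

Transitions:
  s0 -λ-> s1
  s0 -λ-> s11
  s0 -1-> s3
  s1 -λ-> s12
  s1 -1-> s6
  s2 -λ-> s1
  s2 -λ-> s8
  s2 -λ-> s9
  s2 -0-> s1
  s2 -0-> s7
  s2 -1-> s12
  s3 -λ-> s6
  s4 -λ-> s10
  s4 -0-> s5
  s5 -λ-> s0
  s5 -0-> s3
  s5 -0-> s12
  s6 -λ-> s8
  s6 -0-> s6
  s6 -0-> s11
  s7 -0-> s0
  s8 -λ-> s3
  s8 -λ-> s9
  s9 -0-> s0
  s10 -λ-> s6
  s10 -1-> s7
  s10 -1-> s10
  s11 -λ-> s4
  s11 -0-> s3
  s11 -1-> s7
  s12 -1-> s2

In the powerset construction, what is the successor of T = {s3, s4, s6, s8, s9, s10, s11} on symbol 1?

s10 on 1 → {s7, s10}.
s11 on 1 → {s7}.
No 1-transition from s3, s4, s6, s8, s9.
Union after reading 1: {s7, s10}.
Now take the λ-closure:
From s10 via λ: add s6.
From s6 via λ: add s8.
From s8 via λ: add s3, s9.
No new states can be added; the closed set is {s3, s6, s7, s8, s9, s10}.

{s3, s6, s7, s8, s9, s10}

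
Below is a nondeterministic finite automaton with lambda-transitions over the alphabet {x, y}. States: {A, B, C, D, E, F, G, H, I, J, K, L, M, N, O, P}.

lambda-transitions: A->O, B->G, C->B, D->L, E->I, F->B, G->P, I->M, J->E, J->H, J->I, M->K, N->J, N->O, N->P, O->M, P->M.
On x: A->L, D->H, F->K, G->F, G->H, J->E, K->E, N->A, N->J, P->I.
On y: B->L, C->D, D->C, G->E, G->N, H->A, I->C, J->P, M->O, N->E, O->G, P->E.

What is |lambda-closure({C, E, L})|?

9

Start with {C, E, L}.
From C via lambda: add B.
From E via lambda: add I.
From B via lambda: add G.
From I via lambda: add M.
From G via lambda: add P.
From M via lambda: add K.
lambda-closure = {B, C, E, G, I, K, L, M, P}, which has 9 states.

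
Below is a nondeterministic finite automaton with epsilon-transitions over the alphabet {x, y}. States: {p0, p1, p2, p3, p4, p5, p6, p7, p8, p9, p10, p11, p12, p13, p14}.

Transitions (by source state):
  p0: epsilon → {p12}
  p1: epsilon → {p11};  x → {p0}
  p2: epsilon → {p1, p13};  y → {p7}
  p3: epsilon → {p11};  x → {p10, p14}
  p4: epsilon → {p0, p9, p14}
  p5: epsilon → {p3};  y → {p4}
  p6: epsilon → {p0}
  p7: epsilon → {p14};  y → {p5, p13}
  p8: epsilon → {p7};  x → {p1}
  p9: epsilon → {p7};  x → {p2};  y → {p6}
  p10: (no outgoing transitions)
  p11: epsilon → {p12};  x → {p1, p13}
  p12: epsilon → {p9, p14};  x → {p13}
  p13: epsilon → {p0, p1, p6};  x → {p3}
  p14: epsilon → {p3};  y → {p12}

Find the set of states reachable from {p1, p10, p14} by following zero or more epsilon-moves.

Start with {p1, p10, p14}.
From p1 via epsilon: add p11.
From p14 via epsilon: add p3.
From p11 via epsilon: add p12.
From p12 via epsilon: add p9.
From p9 via epsilon: add p7.
No new states can be added; the closed set is {p1, p3, p7, p9, p10, p11, p12, p14}.

{p1, p3, p7, p9, p10, p11, p12, p14}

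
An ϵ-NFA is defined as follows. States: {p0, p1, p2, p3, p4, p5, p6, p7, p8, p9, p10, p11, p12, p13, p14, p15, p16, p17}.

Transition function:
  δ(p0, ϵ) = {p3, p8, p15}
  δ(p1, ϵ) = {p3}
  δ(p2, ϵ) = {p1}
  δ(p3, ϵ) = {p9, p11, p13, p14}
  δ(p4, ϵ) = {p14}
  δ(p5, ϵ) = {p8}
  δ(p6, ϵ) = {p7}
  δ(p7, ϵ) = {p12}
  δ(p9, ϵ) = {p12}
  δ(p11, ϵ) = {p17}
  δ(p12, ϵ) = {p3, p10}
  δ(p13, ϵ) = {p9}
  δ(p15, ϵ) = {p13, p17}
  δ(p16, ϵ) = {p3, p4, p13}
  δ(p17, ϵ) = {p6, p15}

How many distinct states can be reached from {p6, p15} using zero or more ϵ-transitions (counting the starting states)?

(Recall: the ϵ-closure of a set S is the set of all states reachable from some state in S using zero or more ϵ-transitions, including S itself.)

11

Start with {p6, p15}.
From p6 via ϵ: add p7.
From p15 via ϵ: add p13, p17.
From p7 via ϵ: add p12.
From p13 via ϵ: add p9.
From p12 via ϵ: add p3, p10.
From p3 via ϵ: add p11, p14.
ϵ-closure = {p3, p6, p7, p9, p10, p11, p12, p13, p14, p15, p17}, which has 11 states.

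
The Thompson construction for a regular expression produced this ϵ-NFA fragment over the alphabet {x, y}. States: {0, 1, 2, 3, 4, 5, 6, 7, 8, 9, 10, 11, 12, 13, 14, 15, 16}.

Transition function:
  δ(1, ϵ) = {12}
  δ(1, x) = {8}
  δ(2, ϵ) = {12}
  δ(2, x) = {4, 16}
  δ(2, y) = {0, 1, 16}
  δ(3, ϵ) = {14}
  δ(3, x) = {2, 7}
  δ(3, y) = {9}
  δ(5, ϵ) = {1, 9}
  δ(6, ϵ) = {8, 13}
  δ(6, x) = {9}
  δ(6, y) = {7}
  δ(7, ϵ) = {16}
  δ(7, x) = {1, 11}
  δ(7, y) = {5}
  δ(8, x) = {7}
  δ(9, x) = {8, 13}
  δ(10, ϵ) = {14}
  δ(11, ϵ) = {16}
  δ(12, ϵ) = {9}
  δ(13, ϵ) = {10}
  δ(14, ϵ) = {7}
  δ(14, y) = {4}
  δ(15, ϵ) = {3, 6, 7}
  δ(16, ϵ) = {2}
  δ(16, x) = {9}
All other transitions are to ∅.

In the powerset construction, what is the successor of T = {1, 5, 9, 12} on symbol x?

{2, 7, 8, 9, 10, 12, 13, 14, 16}

1 on x → {8}.
9 on x → {8, 13}.
No x-transition from 5, 12.
Union after reading x: {8, 13}.
Now take the ϵ-closure:
From 13 via ϵ: add 10.
From 10 via ϵ: add 14.
From 14 via ϵ: add 7.
From 7 via ϵ: add 16.
From 16 via ϵ: add 2.
From 2 via ϵ: add 12.
From 12 via ϵ: add 9.
No new states can be added; the closed set is {2, 7, 8, 9, 10, 12, 13, 14, 16}.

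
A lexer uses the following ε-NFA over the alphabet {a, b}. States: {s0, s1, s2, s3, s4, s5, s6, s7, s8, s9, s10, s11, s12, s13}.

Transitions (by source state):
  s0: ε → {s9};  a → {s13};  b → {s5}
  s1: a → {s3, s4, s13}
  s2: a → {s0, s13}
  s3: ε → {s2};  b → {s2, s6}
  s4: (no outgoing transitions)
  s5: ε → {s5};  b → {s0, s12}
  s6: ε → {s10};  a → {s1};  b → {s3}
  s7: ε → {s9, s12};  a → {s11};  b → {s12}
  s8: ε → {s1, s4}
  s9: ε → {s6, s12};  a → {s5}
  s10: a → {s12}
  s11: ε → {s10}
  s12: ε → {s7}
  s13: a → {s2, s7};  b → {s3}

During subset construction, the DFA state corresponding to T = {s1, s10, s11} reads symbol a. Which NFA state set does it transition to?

{s2, s3, s4, s6, s7, s9, s10, s12, s13}

s1 on a → {s3, s4, s13}.
s10 on a → {s12}.
No a-transition from s11.
Union after reading a: {s3, s4, s12, s13}.
Now take the ε-closure:
From s3 via ε: add s2.
From s12 via ε: add s7.
From s7 via ε: add s9.
From s9 via ε: add s6.
From s6 via ε: add s10.
No new states can be added; the closed set is {s2, s3, s4, s6, s7, s9, s10, s12, s13}.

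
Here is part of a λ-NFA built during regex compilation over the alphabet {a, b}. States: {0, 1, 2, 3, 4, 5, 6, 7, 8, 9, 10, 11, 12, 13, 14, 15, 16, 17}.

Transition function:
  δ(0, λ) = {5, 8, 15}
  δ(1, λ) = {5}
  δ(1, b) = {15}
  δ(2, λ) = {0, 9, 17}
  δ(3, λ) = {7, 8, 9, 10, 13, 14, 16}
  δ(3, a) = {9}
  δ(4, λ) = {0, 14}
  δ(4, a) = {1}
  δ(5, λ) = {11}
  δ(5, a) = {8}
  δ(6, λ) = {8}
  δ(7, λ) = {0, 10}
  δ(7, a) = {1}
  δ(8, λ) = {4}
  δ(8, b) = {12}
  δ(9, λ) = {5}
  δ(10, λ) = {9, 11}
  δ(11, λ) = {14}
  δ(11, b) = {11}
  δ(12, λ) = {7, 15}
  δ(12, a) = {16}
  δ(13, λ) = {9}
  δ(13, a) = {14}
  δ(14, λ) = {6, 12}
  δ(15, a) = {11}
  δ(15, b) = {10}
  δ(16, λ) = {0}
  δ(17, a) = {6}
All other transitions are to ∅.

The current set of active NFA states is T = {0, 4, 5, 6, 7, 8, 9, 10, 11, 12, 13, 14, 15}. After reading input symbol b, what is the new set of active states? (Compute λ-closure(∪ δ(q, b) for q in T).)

8 on b → {12}.
11 on b → {11}.
15 on b → {10}.
No b-transition from 0, 4, 5, 6, 7, 9, 10, 12, 13, 14.
Union after reading b: {10, 11, 12}.
Now take the λ-closure:
From 10 via λ: add 9.
From 11 via λ: add 14.
From 12 via λ: add 7, 15.
From 7 via λ: add 0.
From 9 via λ: add 5.
From 14 via λ: add 6.
From 0 via λ: add 8.
From 8 via λ: add 4.
No new states can be added; the closed set is {0, 4, 5, 6, 7, 8, 9, 10, 11, 12, 14, 15}.

{0, 4, 5, 6, 7, 8, 9, 10, 11, 12, 14, 15}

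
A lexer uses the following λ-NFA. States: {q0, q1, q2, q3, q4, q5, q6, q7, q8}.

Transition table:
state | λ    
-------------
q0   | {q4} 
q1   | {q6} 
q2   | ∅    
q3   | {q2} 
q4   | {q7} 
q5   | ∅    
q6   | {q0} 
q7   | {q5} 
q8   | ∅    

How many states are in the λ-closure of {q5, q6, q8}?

Start with {q5, q6, q8}.
From q6 via λ: add q0.
From q0 via λ: add q4.
From q4 via λ: add q7.
λ-closure = {q0, q4, q5, q6, q7, q8}, which has 6 states.

6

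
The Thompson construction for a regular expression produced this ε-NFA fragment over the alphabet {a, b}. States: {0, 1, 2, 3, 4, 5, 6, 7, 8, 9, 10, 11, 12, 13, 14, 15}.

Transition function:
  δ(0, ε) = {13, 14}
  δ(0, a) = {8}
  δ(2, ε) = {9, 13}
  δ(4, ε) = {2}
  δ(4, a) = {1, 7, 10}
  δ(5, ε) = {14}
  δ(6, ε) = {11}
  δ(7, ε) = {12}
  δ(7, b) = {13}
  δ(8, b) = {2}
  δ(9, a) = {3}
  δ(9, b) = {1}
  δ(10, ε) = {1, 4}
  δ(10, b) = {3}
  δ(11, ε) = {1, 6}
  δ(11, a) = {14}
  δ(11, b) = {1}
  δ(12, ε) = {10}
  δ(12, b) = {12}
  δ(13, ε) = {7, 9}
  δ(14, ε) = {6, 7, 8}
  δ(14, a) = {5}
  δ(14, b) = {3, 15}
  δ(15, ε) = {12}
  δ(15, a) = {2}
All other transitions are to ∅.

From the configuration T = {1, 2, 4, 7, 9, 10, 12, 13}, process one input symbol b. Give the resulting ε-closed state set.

7 on b → {13}.
9 on b → {1}.
10 on b → {3}.
12 on b → {12}.
No b-transition from 1, 2, 4, 13.
Union after reading b: {1, 3, 12, 13}.
Now take the ε-closure:
From 12 via ε: add 10.
From 13 via ε: add 7, 9.
From 10 via ε: add 4.
From 4 via ε: add 2.
No new states can be added; the closed set is {1, 2, 3, 4, 7, 9, 10, 12, 13}.

{1, 2, 3, 4, 7, 9, 10, 12, 13}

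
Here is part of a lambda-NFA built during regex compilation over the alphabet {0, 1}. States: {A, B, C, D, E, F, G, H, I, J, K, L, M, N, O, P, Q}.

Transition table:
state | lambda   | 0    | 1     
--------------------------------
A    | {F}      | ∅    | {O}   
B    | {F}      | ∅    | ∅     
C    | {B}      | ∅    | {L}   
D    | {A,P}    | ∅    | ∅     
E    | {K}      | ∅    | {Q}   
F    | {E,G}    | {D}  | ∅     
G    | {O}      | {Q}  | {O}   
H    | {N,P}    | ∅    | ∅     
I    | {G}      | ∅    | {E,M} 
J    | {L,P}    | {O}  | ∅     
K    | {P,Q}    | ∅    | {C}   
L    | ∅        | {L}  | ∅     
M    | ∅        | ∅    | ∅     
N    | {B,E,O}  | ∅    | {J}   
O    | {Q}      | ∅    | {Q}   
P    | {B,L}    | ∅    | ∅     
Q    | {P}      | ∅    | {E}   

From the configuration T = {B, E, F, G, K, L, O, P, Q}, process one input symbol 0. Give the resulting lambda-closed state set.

{A, B, D, E, F, G, K, L, O, P, Q}

F on 0 → {D}.
G on 0 → {Q}.
L on 0 → {L}.
No 0-transition from B, E, K, O, P, Q.
Union after reading 0: {D, L, Q}.
Now take the lambda-closure:
From D via lambda: add A, P.
From A via lambda: add F.
From P via lambda: add B.
From F via lambda: add E, G.
From E via lambda: add K.
From G via lambda: add O.
No new states can be added; the closed set is {A, B, D, E, F, G, K, L, O, P, Q}.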